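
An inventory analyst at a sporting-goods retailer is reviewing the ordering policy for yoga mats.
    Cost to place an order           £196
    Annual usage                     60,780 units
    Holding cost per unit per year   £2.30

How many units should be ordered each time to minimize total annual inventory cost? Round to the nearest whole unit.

3,219 units

2DS/H = 2·60,780·196/2.3 = 10,359,026.09
EOQ = √10,359,026.09 ≈ 3,218.54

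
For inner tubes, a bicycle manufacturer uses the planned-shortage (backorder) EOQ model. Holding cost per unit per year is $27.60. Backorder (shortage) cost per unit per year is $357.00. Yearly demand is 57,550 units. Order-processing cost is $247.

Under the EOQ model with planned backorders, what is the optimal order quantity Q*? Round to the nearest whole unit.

1,053 units

Q* = √(2DS/H) · √((H + b)/b)
   = √(2 × 57,550 × 247 / 27.6) · √((27.6 + 357) / 357)
   = 1,014.920 × 1.0379 ≈ 1,053.42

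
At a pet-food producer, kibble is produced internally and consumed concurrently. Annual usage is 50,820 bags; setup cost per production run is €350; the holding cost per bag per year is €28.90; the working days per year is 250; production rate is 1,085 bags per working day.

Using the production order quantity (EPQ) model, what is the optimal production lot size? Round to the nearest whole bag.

d = 50,820/250 = 203.2800 bags/day;  effective holding cost H(1 − d/p) = 28.9·(1 − 203.2800/1085) = 23.48545
Q* = √(2DS / H_eff) = √(2·50,820·350 / 23.48545) ≈ 1,230.74

1,231 bags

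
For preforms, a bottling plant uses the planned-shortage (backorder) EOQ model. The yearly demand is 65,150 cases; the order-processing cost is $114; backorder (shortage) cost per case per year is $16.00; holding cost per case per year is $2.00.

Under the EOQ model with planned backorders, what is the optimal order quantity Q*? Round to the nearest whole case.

Q* = √(2DS/H) · √((H + b)/b)
   = √(2 × 65,150 × 114 / 2) · √((2 + 16) / 16)
   = 2,725.271 × 1.0607 ≈ 2,890.59

2,891 cases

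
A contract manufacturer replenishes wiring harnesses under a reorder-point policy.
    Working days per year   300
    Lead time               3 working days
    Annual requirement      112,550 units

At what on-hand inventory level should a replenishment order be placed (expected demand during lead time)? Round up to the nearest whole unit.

1,126 units

Daily demand d = 112,550 / 300 = 375.167 units/day
Demand during lead time = 375.167 × 3 = 1,125.50
Reorder point = 1,125.50 → round up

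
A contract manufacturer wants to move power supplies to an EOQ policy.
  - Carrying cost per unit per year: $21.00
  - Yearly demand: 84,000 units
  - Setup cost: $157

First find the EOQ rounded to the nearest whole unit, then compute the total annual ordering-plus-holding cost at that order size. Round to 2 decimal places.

$23,535.00

EOQ = √(2DS/H) = √(2 × 84,000 × 157 / 21)
    = √(1,256,000.00) ≈ 1,120.71 → Q = 1,121 units
Ordering: D/Q × S = 84,000/1,121 × $157 = $11,764.50
Holding:  Q/2 × H = 1,121/2 × $21 = $11,770.50
Total = $11,764.50 + $11,770.50 = $23,535.00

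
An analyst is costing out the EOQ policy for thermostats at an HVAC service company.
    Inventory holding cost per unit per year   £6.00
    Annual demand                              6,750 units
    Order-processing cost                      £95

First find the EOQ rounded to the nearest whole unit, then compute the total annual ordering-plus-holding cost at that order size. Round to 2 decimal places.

EOQ = √(2DS/H) = √(2 × 6,750 × 95 / 6)
    = √(213,750.00) ≈ 462.33 → Q = 462 units
Orders/yr = 6,750/462 = 14.610; ordering cost = 14.610 × £95 = £1,387.99
Average inventory = 462/2 = 231; holding cost = 231 × £6 = £1,386.00
Total = £1,387.99 + £1,386.00 = £2,773.99

£2,773.99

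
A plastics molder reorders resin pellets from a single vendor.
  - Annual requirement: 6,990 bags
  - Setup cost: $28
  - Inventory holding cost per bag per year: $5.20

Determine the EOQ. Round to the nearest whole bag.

274 bags

2DS/H = 2·6,990·28/5.2 = 75,276.92
EOQ = √75,276.92 ≈ 274.37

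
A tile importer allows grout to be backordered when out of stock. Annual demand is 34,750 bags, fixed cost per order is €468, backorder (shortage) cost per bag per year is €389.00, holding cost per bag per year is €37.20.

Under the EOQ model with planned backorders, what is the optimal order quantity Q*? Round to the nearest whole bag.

979 bags

Basic EOQ = √(2·34,750·468/37.2) = 935.069
Backorder adjustment √((H+b)/b) = √((37.2+389)/389) = 1.0467
Q* = 935.069 × 1.0467 ≈ 978.76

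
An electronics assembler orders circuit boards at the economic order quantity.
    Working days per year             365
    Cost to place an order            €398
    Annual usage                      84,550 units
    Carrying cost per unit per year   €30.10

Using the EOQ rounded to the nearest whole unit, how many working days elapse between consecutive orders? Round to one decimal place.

6.5 days

Q* = √(2·D·S / H) = √(2·84,550·398 / 30.1) = √2,235,940.2 ≈ 1,495.31 → Q = 1,495 units
Days between orders = 365 / (D/Q) = 365 / 56.555 ≈ 6.454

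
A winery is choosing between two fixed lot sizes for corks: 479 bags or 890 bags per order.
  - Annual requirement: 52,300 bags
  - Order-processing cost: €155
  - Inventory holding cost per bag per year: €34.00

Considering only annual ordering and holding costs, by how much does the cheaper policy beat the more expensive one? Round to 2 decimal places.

Annual cost at Q: ordering D·S/Q plus holding Q·H/2.
TC(479) = (52,300/479)×155 + (479/2)×34 = €25,066.80
TC(890) = (52,300/890)×155 + (890/2)×34 = €24,238.43
|ΔTC| = |€25,066.80 − €24,238.43| = €828.37

€828.37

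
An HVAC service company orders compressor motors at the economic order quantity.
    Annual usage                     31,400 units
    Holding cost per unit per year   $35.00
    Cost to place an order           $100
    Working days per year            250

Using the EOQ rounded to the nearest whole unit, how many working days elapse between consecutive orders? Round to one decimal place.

EOQ = √(2DS/H) = √(2 × 31,400 × 100 / 35)
    = √(179,428.57) ≈ 423.59 → Q = 424 units
T = Q/D × 250 days = 424/31,400 × 250 = 3.376 days

3.4 days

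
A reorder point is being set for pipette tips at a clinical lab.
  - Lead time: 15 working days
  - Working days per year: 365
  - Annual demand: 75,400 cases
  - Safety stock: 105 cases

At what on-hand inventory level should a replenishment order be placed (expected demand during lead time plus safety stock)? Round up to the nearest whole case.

Daily demand d = 75,400 / 365 = 206.575 cases/day
Demand during lead time = 206.575 × 15 = 3,098.63
Reorder point = 3,098.63 + 105 = 3,203.63 → round up

3,204 cases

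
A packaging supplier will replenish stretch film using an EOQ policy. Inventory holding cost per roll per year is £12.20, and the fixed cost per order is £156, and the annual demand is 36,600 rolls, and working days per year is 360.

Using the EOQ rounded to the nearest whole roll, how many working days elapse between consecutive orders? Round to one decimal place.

9.5 days

Optimal lot size Q* = (2 × 36,600 × £156 / £12.2)^½ ≈ 967.47 → Q = 967 rolls
Days between orders = 360 / (D/Q) = 360 / 37.849 ≈ 9.511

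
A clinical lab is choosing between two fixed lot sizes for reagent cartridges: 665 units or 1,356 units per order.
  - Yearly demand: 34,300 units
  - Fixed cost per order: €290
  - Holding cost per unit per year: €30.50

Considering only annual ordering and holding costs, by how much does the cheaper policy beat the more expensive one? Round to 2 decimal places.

€2,915.40

Annual cost at Q: ordering D·S/Q plus holding Q·H/2.
TC(665) = (34,300/665)×290 + (665/2)×30.5 = €25,099.14
TC(1,356) = (34,300/1,356)×290 + (1,356/2)×30.5 = €28,014.55
Cheaper: Q = 665.  Difference = €2,915.40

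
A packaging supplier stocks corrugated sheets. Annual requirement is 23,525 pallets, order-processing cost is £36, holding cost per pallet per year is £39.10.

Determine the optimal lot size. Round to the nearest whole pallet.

Q* = √(2·D·S / H) = √(2·23,525·36 / 39.1) = √43,319.7 ≈ 208.13

208 pallets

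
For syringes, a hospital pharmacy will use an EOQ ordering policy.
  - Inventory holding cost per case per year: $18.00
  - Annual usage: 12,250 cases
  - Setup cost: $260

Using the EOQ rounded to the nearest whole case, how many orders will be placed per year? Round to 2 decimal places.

2DS/H = 2·12,250·260/18 = 353,888.89
EOQ = √353,888.89 ≈ 594.89 → Q = 595
Orders per year = D/Q = 12,250 / 595 = 20.588

20.59 orders per year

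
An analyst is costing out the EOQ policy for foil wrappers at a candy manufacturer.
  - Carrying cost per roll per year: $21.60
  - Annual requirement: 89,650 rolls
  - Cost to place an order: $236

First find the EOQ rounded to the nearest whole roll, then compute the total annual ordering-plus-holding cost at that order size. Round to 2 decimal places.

EOQ = √(2DS/H) = √(2 × 89,650 × 236 / 21.6)
    = √(1,959,018.52) ≈ 1,399.65 → Q = 1,400 rolls
Annual ordering cost = (D/Q)·S = (89,650/1,400) × 236 = $15,112.43
Annual holding cost  = (Q/2)·H = (1,400/2) × 21.6 = $15,120.00
Total = $15,112.43 + $15,120.00 = $30,232.43

$30,232.43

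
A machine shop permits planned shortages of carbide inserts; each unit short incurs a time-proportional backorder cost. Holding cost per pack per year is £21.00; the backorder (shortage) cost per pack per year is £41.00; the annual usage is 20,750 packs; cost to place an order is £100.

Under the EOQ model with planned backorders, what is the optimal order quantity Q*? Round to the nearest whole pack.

547 packs

Basic EOQ = √(2·20,750·100/21) = 444.544
Backorder adjustment √((H+b)/b) = √((21+41)/41) = 1.2297
Q* = 444.544 × 1.2297 ≈ 546.66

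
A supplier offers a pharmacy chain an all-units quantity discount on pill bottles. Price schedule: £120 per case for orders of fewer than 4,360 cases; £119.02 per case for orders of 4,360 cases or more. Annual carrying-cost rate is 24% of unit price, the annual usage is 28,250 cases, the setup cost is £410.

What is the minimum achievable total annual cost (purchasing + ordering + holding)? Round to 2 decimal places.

H₁ = 24%×£120 = £28.8000;  H₂ = 24%×£119.02 = £28.5648
EOQ₁ = √(2×28,250×410/28.8000) = 896.85  (< 4,360, feasible at tier 1)
EOQ₂ = √(2×28,250×410/28.5648) = 900.53  (< 4,360 → use Q = 4,360 at tier-2 price)
TC(tier 1 (EOQ₁), Q≈896.9) = £3,415,829.29
TC(tier 2, Q≈4,360.0) = £3,427,242.80
Minimum at tier 1 (EOQ₁): £3,415,829.29

£3,415,829.29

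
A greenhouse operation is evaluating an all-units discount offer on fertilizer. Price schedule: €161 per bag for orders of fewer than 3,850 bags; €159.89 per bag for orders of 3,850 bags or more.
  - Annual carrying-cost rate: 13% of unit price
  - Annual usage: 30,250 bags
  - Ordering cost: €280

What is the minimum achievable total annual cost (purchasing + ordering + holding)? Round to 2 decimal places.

€4,878,884.97

H₁ = 13%×€161 = €20.9300;  H₂ = 13%×€159.89 = €20.7857
EOQ₁ = √(2×30,250×280/20.9300) = 899.65  (< 3,850, feasible at tier 1)
EOQ₂ = √(2×30,250×280/20.7857) = 902.76  (< 3,850 → use Q = 3,850 at tier-2 price)
TC(tier 1 (EOQ₁), Q≈899.6) = €4,889,079.61
TC(tier 2, Q≈3,850.0) = €4,878,884.97
Minimum at tier 2: €4,878,884.97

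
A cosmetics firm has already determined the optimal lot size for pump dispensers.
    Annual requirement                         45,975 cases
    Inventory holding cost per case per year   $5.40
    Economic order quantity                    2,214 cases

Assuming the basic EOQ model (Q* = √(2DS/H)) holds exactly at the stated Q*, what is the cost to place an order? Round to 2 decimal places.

$287.87

EOQ relation: Q² = 2DS/H, so rearrange for the unknown.
S = Q²H / (2D) = 2,214² × 5.4 / (2 × 45,975) = 287.8706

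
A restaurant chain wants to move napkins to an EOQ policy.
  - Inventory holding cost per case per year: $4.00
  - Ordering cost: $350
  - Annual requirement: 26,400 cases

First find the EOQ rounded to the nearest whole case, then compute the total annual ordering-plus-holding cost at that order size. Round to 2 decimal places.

$8,597.67

EOQ = √(2DS/H) = √(2 × 26,400 × 350 / 4)
    = √(4,620,000.00) ≈ 2,149.42 → Q = 2,149 cases
Orders/yr = 26,400/2,149 = 12.285; ordering cost = 12.285 × $350 = $4,299.67
Average inventory = 2,149/2 = 1074.5; holding cost = 1074.5 × $4 = $4,298.00
Total = $4,299.67 + $4,298.00 = $8,597.67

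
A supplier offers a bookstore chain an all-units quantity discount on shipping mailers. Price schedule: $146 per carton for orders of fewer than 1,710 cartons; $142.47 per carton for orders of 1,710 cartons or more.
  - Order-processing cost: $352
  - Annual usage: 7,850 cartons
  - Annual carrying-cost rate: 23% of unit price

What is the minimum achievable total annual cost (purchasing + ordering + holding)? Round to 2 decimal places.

H₁ = 23%×$146 = $33.5800;  H₂ = 23%×$142.47 = $32.7681
EOQ₁ = √(2×7,850×352/33.5800) = 405.68  (< 1,710, feasible at tier 1)
EOQ₂ = √(2×7,850×352/32.7681) = 410.67  (< 1,710 → use Q = 1,710 at tier-2 price)
TC(tier 1 (EOQ₁), Q≈405.7) = $1,159,722.65
TC(tier 2, Q≈1,710.0) = $1,148,022.13
Minimum at tier 2: $1,148,022.13

$1,148,022.13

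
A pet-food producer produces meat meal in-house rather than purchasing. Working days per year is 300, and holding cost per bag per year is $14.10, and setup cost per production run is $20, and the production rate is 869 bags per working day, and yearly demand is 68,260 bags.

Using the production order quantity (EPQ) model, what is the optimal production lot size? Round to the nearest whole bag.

512 bags

d = 68,260/300 = 227.5333 bags/day;  effective holding cost H(1 − d/p) = 14.1·(1 − 227.5333/869) = 10.40815
Q* = √(2DS / H_eff) = √(2·68,260·20 / 10.40815) ≈ 512.18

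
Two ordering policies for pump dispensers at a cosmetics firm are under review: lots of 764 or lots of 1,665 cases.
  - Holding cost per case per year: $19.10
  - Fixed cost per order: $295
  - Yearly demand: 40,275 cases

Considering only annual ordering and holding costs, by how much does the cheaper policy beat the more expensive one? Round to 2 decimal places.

TC(Q) = (D/Q)S + (Q/2)H
TC(764) = (40,275/764)×295 + (764/2)×19.1 = $22,847.41
TC(1,665) = (40,275/1,665)×295 + (1,665/2)×19.1 = $23,036.56
|ΔTC| = |$22,847.41 − $23,036.56| = $189.15

$189.15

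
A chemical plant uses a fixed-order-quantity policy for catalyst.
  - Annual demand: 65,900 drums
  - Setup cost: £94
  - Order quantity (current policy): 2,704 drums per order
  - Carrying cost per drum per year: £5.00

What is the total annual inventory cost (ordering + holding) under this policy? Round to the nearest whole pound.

Annual ordering cost = (D/Q)·S = (65,900/2,704) × 94 = £2,290.90
Annual holding cost  = (Q/2)·H = (2,704/2) × 5 = £6,760.00
Total = £2,290.90 + £6,760.00 = £9,050.90

£9,051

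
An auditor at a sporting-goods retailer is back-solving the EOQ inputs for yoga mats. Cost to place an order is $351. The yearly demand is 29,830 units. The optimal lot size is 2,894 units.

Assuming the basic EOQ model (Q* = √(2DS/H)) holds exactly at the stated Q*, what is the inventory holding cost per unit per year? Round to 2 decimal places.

From Q* = √(2DS/H) ⇒ Q*² = 2DS/H.
H = 2DS / Q² = 2 × 29,830 × 351 / 2,894² = 2.5003

$2.50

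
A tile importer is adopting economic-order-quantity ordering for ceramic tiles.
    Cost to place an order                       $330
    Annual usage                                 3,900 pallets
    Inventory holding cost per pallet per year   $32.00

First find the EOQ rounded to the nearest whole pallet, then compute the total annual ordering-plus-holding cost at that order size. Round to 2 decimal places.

EOQ = √(2DS/H) = √(2 × 3,900 × 330 / 32)
    = √(80,437.50) ≈ 283.62 → Q = 284 pallets
Orders/yr = 3,900/284 = 13.732; ordering cost = 13.732 × $330 = $4,531.69
Average inventory = 284/2 = 142; holding cost = 142 × $32 = $4,544.00
Total = $4,531.69 + $4,544.00 = $9,075.69

$9,075.69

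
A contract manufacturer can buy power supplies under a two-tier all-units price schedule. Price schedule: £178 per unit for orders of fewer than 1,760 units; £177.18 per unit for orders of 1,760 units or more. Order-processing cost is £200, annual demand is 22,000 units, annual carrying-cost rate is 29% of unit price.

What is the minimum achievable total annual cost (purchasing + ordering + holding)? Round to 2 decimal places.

H₁ = 29%×£178 = £51.6200;  H₂ = 29%×£177.18 = £51.3822
EOQ₁ = √(2×22,000×200/51.6200) = 412.89  (< 1,760, feasible at tier 1)
EOQ₂ = √(2×22,000×200/51.3822) = 413.84  (< 1,760 → use Q = 1,760 at tier-2 price)
TC(tier 1 (EOQ₁), Q≈412.9) = £3,937,313.28
TC(tier 2, Q≈1,760.0) = £3,945,676.34
Minimum at tier 1 (EOQ₁): £3,937,313.28

£3,937,313.28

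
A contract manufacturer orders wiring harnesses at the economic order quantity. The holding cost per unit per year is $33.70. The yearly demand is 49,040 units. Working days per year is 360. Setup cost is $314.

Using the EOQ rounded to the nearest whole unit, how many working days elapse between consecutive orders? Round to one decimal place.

Optimal lot size Q* = (2 × 49,040 × $314 / $33.7)^½ ≈ 955.96 → Q = 956 units
T = Q/D × 360 days = 956/49,040 × 360 = 7.018 days

7.0 days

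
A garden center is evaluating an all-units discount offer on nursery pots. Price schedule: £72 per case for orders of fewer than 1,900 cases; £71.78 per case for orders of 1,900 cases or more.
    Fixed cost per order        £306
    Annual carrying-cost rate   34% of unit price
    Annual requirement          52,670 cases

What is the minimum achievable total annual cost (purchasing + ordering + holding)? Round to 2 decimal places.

H₁ = 34%×£72 = £24.4800;  H₂ = 34%×£71.78 = £24.4052
EOQ₁ = √(2×52,670×306/24.4800) = 1,147.50  (< 1,900, feasible at tier 1)
EOQ₂ = √(2×52,670×306/24.4052) = 1,149.25  (< 1,900 → use Q = 1,900 at tier-2 price)
TC(tier 1 (EOQ₁), Q≈1,147.5) = £3,820,330.73
TC(tier 2, Q≈1,900.0) = £3,812,320.18
Minimum at tier 2: £3,812,320.18

£3,812,320.18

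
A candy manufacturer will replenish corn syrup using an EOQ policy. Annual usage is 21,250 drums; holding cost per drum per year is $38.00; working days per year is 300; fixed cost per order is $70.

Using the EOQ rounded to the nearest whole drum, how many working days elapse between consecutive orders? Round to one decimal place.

Optimal lot size Q* = (2 × 21,250 × $70 / $38)^½ ≈ 279.80 → Q = 280 drums
T = Q/D × 300 days = 280/21,250 × 300 = 3.953 days

4.0 days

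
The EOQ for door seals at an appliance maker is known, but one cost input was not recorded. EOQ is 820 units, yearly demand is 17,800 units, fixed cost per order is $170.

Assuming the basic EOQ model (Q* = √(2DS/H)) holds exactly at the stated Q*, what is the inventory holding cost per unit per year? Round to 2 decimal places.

$9.00

From Q* = √(2DS/H) ⇒ Q*² = 2DS/H.
H = 2DS / Q² = 2 × 17,800 × 170 / 820² = 9.0006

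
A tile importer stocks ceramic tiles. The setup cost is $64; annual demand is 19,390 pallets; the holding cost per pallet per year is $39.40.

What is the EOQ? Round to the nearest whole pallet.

251 pallets

2DS/H = 2·19,390·64/39.4 = 62,992.89
EOQ = √62,992.89 ≈ 250.98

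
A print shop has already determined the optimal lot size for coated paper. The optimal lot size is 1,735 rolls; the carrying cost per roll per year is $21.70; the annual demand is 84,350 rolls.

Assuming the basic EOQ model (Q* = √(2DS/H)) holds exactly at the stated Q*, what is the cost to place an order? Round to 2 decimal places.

$387.21

From Q* = √(2DS/H) ⇒ Q*² = 2DS/H.
S = Q²H / (2D) = 1,735² × 21.7 / (2 × 84,350) = 387.2074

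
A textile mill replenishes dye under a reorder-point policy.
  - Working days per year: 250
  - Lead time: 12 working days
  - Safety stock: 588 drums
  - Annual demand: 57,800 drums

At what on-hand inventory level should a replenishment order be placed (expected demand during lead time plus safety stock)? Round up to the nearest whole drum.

3,363 drums

Daily demand d = 57,800 / 250 = 231.200 drums/day
Demand during lead time = 231.200 × 12 = 2,774.40
Reorder point = 2,774.40 + 588 = 3,362.40 → round up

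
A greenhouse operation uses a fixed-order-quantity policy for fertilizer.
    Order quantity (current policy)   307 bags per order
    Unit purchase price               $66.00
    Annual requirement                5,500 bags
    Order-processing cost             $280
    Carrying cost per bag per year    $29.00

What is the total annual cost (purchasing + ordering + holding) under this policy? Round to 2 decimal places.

Orders/yr = 5,500/307 = 17.915; ordering cost = 17.915 × $280 = $5,016.29
Average inventory = 307/2 = 153.5; holding cost = 153.5 × $29 = $4,451.50
Purchase cost = D·C = 5,500 × 66 = $363,000.00
Total = $5,016.29 + $4,451.50 + $363,000.00 = $372,467.79

$372,467.79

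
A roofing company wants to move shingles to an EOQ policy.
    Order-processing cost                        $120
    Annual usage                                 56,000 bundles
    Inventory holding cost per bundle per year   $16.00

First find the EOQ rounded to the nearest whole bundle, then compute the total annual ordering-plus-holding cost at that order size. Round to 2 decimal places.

Q* = √(2·D·S / H) = √(2·56,000·120 / 16) = √840,000.0 ≈ 916.52 → Q = 917 bundles
Ordering: D/Q × S = 56,000/917 × $120 = $7,328.24
Holding:  Q/2 × H = 917/2 × $16 = $7,336.00
Total = $7,328.24 + $7,336.00 = $14,664.24

$14,664.24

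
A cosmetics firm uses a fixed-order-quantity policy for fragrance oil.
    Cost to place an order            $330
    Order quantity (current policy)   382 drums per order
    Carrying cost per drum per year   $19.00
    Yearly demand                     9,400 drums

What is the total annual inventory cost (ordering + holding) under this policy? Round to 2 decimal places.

$11,749.42

Annual ordering cost = (D/Q)·S = (9,400/382) × 330 = $8,120.42
Annual holding cost  = (Q/2)·H = (382/2) × 19 = $3,629.00
Total = $8,120.42 + $3,629.00 = $11,749.42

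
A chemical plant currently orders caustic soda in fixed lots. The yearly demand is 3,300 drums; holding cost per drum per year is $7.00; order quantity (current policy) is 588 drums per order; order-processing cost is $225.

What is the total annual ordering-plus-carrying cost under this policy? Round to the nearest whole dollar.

$3,321

Ordering: D/Q × S = 3,300/588 × $225 = $1,262.76
Holding:  Q/2 × H = 588/2 × $7 = $2,058.00
Total = $1,262.76 + $2,058.00 = $3,320.76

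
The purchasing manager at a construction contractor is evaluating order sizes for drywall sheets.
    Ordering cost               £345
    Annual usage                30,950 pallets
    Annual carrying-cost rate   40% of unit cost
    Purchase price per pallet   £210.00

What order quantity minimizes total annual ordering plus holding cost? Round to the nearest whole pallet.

H = i·C = 0.4 × £210 = £84.0000 per pallet-year
Q* = √(2·D·S / H) = √(2·30,950·345 / 84) = √254,232.1 ≈ 504.21

504 pallets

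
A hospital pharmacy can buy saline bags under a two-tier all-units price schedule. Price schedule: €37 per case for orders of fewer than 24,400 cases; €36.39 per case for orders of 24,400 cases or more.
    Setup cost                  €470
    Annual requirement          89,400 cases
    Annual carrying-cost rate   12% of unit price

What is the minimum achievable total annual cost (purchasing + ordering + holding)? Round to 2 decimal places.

€3,308,263.01

H₁ = 12%×€37 = €4.4400;  H₂ = 12%×€36.39 = €4.3668
EOQ₁ = √(2×89,400×470/4.4400) = 4,350.52  (< 24,400, feasible at tier 1)
EOQ₂ = √(2×89,400×470/4.3668) = 4,386.83  (< 24,400 → use Q = 24,400 at tier-2 price)
TC(tier 1 (EOQ₁), Q≈4,350.5) = €3,327,116.31
TC(tier 2, Q≈24,400.0) = €3,308,263.01
Minimum at tier 2: €3,308,263.01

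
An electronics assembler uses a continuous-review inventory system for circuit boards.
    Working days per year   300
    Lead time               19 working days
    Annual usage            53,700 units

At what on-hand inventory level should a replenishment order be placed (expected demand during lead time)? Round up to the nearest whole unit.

Daily demand d = 53,700 / 300 = 179.000 units/day
Demand during lead time = 179.000 × 19 = 3,401.00
Reorder point = 3,401.00 → round up

3,401 units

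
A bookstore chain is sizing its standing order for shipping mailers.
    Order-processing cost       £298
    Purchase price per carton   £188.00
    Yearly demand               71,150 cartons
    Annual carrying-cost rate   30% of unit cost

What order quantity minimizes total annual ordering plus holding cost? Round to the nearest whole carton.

Holding cost per carton per year: H = 30% × £188 = £56.4000
Q* = √(2·D·S / H) = √(2·71,150·298 / 56.4) = √751,868.8 ≈ 867.10

867 cartons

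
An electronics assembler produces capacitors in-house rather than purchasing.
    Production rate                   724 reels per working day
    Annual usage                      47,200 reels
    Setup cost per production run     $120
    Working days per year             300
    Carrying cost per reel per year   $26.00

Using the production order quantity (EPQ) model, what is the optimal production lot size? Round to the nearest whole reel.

Daily demand d = 47,200/300 = 157.333; p = 724; 1 − d/p = 0.78269
EPQ = √(2DS / (H(1 − d/p)))
    = √(2 × 47,200 × 120 / (26 × 0.78269)) ≈ 746.10

746 reels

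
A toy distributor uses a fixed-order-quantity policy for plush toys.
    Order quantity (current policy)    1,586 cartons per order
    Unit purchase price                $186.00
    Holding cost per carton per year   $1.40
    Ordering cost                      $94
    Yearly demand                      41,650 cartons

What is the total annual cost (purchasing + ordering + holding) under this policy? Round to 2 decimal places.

$7,750,478.74

Ordering: D/Q × S = 41,650/1,586 × $94 = $2,468.54
Holding:  Q/2 × H = 1,586/2 × $1.4 = $1,110.20
Purchase cost = D·C = 41,650 × 186 = $7,746,900.00
Total = $2,468.54 + $1,110.20 + $7,746,900.00 = $7,750,478.74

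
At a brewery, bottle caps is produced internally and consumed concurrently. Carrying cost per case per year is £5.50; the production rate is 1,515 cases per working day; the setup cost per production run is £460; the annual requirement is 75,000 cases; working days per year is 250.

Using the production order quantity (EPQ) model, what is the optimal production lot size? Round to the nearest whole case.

d = 75,000/250 = 300.0000 cases/day;  effective holding cost H(1 − d/p) = 5.5·(1 − 300.0000/1515) = 4.41089
Q* = √(2DS / H_eff) = √(2·75,000·460 / 4.41089) ≈ 3,955.14

3,955 cases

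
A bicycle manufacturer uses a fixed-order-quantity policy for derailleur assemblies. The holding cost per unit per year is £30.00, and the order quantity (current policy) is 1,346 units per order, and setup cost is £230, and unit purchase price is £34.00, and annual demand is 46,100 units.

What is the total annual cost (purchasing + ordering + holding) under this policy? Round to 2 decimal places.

Orders/yr = 46,100/1,346 = 34.250; ordering cost = 34.250 × £230 = £7,877.41
Average inventory = 1,346/2 = 673; holding cost = 673 × £30 = £20,190.00
Purchase cost = D·C = 46,100 × 34 = £1,567,400.00
Total = £7,877.41 + £20,190.00 + £1,567,400.00 = £1,595,467.41

£1,595,467.41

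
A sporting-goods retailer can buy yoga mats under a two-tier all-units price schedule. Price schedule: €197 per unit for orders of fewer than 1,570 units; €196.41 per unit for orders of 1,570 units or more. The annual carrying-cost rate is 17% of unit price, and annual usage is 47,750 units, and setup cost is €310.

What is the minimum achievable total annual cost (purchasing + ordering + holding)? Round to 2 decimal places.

H₁ = 17%×€197 = €33.4900;  H₂ = 17%×€196.41 = €33.3897
EOQ₁ = √(2×47,750×310/33.4900) = 940.21  (< 1,570, feasible at tier 1)
EOQ₂ = √(2×47,750×310/33.3897) = 941.62  (< 1,570 → use Q = 1,570 at tier-2 price)
TC(tier 1 (EOQ₁), Q≈940.2) = €9,438,237.64
TC(tier 2, Q≈1,570.0) = €9,414,216.76
Minimum at tier 2: €9,414,216.76

€9,414,216.76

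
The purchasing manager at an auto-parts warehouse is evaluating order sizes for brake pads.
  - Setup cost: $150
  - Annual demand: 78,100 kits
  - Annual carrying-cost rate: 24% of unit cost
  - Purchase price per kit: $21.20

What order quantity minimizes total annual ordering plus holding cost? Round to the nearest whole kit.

H = i·C = 0.24 × $21.2 = $5.0880 per kit-year
EOQ = √(2DS/H) = √(2 × 78,100 × 150 / 5.088)
    = √(4,604,952.83) ≈ 2,145.92

2,146 kits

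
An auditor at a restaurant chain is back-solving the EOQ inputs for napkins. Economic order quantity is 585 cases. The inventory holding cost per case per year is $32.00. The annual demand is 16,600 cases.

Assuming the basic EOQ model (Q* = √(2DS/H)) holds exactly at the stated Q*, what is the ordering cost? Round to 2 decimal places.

From Q* = √(2DS/H) ⇒ Q*² = 2DS/H.
S = Q²H / (2D) = 585² × 32 / (2 × 16,600) = 329.8554

$329.86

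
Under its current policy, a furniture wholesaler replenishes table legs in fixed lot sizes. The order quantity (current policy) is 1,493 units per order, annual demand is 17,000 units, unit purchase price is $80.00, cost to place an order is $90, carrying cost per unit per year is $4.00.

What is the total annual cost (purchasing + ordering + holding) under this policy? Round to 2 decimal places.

Ordering: D/Q × S = 17,000/1,493 × $90 = $1,024.78
Holding:  Q/2 × H = 1,493/2 × $4 = $2,986.00
Purchase cost = D·C = 17,000 × 80 = $1,360,000.00
Total = $1,024.78 + $2,986.00 + $1,360,000.00 = $1,364,010.78

$1,364,010.78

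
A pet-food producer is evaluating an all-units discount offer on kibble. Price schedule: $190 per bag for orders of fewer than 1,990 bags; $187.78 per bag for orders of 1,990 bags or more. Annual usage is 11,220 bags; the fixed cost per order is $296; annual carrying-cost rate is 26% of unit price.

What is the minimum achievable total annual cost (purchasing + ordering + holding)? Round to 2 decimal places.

H₁ = 26%×$190 = $49.4000;  H₂ = 26%×$187.78 = $48.8228
EOQ₁ = √(2×11,220×296/49.4000) = 366.69  (< 1,990, feasible at tier 1)
EOQ₂ = √(2×11,220×296/48.8228) = 368.85  (< 1,990 → use Q = 1,990 at tier-2 price)
TC(tier 1 (EOQ₁), Q≈366.7) = $2,149,914.27
TC(tier 2, Q≈1,990.0) = $2,157,139.19
Minimum at tier 1 (EOQ₁): $2,149,914.27

$2,149,914.27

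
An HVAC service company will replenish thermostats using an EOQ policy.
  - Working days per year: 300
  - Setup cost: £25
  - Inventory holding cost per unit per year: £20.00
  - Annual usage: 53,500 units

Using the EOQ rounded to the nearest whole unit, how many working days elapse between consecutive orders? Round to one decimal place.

2.1 days

EOQ = √(2DS/H) = √(2 × 53,500 × 25 / 20)
    = √(133,750.00) ≈ 365.72 → Q = 366 units
Cycle time = (working days × Q)/D = (300 × 366) / 53,500 = 2.052 days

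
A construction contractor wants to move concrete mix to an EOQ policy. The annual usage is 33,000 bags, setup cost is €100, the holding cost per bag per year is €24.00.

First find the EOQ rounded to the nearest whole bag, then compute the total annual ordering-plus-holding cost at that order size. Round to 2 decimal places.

€12,585.71

2DS/H = 2·33,000·100/24 = 275,000.00
EOQ = √275,000.00 ≈ 524.40 → Q = 524 bags
Ordering: D/Q × S = 33,000/524 × €100 = €6,297.71
Holding:  Q/2 × H = 524/2 × €24 = €6,288.00
Total = €6,297.71 + €6,288.00 = €12,585.71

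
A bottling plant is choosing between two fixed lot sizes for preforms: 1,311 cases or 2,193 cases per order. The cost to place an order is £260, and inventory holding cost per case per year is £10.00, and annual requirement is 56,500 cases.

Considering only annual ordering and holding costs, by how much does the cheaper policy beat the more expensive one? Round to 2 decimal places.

TC(Q) = (D/Q)S + (Q/2)H
TC(1,311) = (56,500/1,311)×260 + (1,311/2)×10 = £17,760.19
TC(2,193) = (56,500/2,193)×260 + (2,193/2)×10 = £17,663.59
|ΔTC| = |£17,760.19 − £17,663.59| = £96.60

£96.60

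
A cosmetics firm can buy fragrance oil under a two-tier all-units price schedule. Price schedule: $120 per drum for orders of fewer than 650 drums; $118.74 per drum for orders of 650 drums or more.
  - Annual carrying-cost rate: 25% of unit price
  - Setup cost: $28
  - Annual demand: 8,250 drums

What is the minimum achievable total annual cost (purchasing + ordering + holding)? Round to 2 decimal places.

$989,608.01

H₁ = 25%×$120 = $30.0000;  H₂ = 25%×$118.74 = $29.6850
EOQ₁ = √(2×8,250×28/30.0000) = 124.10  (< 650, feasible at tier 1)
EOQ₂ = √(2×8,250×28/29.6850) = 124.75  (< 650 → use Q = 650 at tier-2 price)
TC(tier 1 (EOQ₁), Q≈124.1) = $993,722.90
TC(tier 2, Q≈650.0) = $989,608.01
Minimum at tier 2: $989,608.01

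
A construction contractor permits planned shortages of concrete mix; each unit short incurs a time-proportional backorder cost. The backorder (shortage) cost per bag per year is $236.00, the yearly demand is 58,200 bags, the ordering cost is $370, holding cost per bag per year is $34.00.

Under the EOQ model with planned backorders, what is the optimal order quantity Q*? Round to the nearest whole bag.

1,204 bags

Q* = √(2DS/H) · √((H + b)/b)
   = √(2 × 58,200 × 370 / 34) · √((34 + 236) / 236)
   = 1,125.480 × 1.0696 ≈ 1,203.83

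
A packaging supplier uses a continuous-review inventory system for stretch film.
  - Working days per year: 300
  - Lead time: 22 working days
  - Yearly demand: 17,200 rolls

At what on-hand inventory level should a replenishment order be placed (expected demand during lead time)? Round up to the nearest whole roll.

1,262 rolls

Daily demand d = 17,200 / 300 = 57.333 rolls/day
Demand during lead time = 57.333 × 22 = 1,261.33
Reorder point = 1,261.33 → round up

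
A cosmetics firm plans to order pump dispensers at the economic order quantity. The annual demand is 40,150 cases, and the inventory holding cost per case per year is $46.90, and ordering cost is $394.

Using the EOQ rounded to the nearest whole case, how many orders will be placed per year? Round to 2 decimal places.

48.90 orders per year

Q* = √(2·D·S / H) = √(2·40,150·394 / 46.9) = √674,588.5 ≈ 821.33 → Q = 821
N = D/Q = 40,150/821 ≈ 48.904 orders/yr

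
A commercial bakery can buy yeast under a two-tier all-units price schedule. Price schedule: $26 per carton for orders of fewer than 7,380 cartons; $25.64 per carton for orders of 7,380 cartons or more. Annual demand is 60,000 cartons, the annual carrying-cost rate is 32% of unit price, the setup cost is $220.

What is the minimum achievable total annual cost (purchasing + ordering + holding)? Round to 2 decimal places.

H₁ = 32%×$26 = $8.3200;  H₂ = 32%×$25.64 = $8.2048
EOQ₁ = √(2×60,000×220/8.3200) = 1,781.31  (< 7,380, feasible at tier 1)
EOQ₂ = √(2×60,000×220/8.2048) = 1,793.77  (< 7,380 → use Q = 7,380 at tier-2 price)
TC(tier 1 (EOQ₁), Q≈1,781.3) = $1,574,820.53
TC(tier 2, Q≈7,380.0) = $1,570,464.33
Minimum at tier 2: $1,570,464.33

$1,570,464.33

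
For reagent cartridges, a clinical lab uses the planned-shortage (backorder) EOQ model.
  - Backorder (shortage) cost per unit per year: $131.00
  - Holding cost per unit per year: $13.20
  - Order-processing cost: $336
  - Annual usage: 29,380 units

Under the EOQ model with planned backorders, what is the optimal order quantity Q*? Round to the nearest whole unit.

1,283 units

Q* = √(2DS/H) · √((H + b)/b)
   = √(2 × 29,380 × 336 / 13.2) · √((13.2 + 131) / 131)
   = 1,222.992 × 1.0492 ≈ 1,283.13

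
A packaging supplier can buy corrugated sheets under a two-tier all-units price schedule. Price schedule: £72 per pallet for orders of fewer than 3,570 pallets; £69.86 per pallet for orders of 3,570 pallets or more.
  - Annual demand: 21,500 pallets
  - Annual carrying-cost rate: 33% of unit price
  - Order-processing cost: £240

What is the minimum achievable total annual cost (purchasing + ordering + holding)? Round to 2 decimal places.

£1,544,586.41

H₁ = 33%×£72 = £23.7600;  H₂ = 33%×£69.86 = £23.0538
EOQ₁ = √(2×21,500×240/23.7600) = 659.05  (< 3,570, feasible at tier 1)
EOQ₂ = √(2×21,500×240/23.0538) = 669.07  (< 3,570 → use Q = 3,570 at tier-2 price)
TC(tier 1 (EOQ₁), Q≈659.0) = £1,563,658.97
TC(tier 2, Q≈3,570.0) = £1,544,586.41
Minimum at tier 2: £1,544,586.41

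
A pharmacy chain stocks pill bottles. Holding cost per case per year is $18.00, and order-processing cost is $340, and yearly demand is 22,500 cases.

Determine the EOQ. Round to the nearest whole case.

922 cases

Optimal lot size Q* = (2 × 22,500 × $340 / $18)^½ ≈ 921.95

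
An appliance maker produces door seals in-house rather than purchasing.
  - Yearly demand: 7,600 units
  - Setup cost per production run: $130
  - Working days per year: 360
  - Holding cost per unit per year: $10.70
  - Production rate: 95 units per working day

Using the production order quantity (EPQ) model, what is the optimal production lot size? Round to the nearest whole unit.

Daily demand d = 7,600/360 = 21.111; p = 95; 1 − d/p = 0.77778
EPQ = √(2DS / (H(1 − d/p)))
    = √(2 × 7,600 × 130 / (10.7 × 0.77778)) ≈ 487.27

487 units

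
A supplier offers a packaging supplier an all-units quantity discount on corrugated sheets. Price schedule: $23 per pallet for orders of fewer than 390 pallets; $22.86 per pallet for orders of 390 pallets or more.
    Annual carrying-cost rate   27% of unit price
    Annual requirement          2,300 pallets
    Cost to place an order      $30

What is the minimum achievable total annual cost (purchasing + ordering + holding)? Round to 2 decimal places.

$53,825.73

H₁ = 27%×$23 = $6.2100;  H₂ = 27%×$22.86 = $6.1722
EOQ₁ = √(2×2,300×30/6.2100) = 149.07  (< 390, feasible at tier 1)
EOQ₂ = √(2×2,300×30/6.1722) = 149.53  (< 390 → use Q = 390 at tier-2 price)
TC(tier 1 (EOQ₁), Q≈149.1) = $53,825.73
TC(tier 2, Q≈390.0) = $53,958.50
Minimum at tier 1 (EOQ₁): $53,825.73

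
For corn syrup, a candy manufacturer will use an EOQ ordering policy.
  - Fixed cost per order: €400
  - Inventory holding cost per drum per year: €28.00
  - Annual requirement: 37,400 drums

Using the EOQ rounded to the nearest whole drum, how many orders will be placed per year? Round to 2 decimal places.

Optimal lot size Q* = (2 × 37,400 × €400 / €28)^½ ≈ 1,033.72 → Q = 1,034
N = D/Q = 37,400/1,034 ≈ 36.170 orders/yr

36.17 orders per year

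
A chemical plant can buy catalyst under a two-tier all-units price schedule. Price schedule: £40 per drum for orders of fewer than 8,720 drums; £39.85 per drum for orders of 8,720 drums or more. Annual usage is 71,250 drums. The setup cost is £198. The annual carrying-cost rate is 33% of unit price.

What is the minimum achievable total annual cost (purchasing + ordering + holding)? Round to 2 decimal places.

H₁ = 33%×£40 = £13.2000;  H₂ = 33%×£39.85 = £13.1505
EOQ₁ = √(2×71,250×198/13.2000) = 1,462.02  (< 8,720, feasible at tier 1)
EOQ₂ = √(2×71,250×198/13.1505) = 1,464.77  (< 8,720 → use Q = 8,720 at tier-2 price)
TC(tier 1 (EOQ₁), Q≈1,462.0) = £2,869,298.65
TC(tier 2, Q≈8,720.0) = £2,898,266.51
Minimum at tier 1 (EOQ₁): £2,869,298.65

£2,869,298.65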